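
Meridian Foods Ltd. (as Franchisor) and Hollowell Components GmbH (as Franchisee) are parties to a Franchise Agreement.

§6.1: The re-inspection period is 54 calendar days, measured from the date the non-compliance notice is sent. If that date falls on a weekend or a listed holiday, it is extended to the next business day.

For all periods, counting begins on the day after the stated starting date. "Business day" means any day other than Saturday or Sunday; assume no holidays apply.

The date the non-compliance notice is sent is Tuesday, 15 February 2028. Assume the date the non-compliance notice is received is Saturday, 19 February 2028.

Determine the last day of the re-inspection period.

10 April 2028

The last day of the re-inspection period: 54 calendar days after 15 February 2028 is 9 April 2028. That falls on a Sunday, so it rolls to the next business day, Monday, 10 April 2028.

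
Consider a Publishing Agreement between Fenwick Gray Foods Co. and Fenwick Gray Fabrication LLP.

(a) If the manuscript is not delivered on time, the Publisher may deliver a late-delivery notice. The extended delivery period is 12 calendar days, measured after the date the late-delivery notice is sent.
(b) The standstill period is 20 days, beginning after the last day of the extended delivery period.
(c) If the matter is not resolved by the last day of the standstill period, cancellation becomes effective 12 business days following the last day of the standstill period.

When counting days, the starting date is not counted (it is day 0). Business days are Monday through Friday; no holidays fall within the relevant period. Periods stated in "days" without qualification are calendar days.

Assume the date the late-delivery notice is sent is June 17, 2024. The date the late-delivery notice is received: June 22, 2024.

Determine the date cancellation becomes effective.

The last day of the extended delivery period: 12 calendar days after June 17, 2024 is June 29, 2024.
Adding 20 calendar days to June 29, 2024 gives July 19, 2024, which is the last day of the standstill period.
The date cancellation becomes effective: counting 12 business days from Friday, July 19, 2024 (Jul 22, Jul 23, Jul 24, Jul 25, …, Aug 2, Aug 5, Aug 6, skipping weekends) reaches Tuesday, August 6, 2024.

August 6, 2024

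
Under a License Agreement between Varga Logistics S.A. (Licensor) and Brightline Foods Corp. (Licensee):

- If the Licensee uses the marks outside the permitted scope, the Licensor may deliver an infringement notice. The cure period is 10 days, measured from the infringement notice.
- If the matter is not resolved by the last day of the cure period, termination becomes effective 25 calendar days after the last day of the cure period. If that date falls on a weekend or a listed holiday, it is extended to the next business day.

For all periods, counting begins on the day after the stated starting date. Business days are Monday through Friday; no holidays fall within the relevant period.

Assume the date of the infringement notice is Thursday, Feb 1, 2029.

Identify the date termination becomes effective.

Mar 8, 2029

The last day of the cure period: Feb 1, 2029 + 10 days = Feb 11, 2029.
Adding 25 calendar days to Feb 11, 2029 gives Mar 8, 2029, which is the date termination becomes effective. Mar 8, 2029 is a Thursday, so no roll-forward applies.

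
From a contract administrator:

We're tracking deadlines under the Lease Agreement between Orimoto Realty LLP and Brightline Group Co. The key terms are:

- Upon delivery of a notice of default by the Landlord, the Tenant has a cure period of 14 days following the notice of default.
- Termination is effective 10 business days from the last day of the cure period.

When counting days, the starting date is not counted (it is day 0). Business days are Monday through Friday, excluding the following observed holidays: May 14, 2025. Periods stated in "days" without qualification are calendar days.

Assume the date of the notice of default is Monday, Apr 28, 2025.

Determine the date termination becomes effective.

Adding 14 calendar days to Apr 28, 2025 gives May 12, 2025, which is the last day of the cure period.
From Monday, May 12, 2025, 10 business days (May 13, May 15, May 16, May 19, May 20, May 21, May 22, May 23, May 26, May 27, skipping weekends and the listed holiday on May 14) brings us to Tuesday, May 27, 2025, which is the date termination becomes effective.

May 27, 2025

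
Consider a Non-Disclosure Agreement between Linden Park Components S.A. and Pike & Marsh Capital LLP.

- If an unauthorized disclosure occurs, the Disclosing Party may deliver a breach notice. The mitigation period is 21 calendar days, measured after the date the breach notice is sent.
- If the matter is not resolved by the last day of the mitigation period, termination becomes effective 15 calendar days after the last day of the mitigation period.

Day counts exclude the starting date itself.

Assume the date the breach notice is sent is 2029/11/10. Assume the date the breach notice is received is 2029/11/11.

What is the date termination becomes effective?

2029/12/16

The last day of the mitigation period: 2029/11/10 + 21 days = 2029/12/01.
Adding 15 calendar days to 2029/12/01 gives 2029/12/16, which is the date termination becomes effective.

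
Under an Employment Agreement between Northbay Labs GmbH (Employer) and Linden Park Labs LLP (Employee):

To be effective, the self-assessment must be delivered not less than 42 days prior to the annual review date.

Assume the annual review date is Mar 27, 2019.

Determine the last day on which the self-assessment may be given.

Mar 27, 2019 minus 42 days is Feb 13, 2019.

Feb 13, 2019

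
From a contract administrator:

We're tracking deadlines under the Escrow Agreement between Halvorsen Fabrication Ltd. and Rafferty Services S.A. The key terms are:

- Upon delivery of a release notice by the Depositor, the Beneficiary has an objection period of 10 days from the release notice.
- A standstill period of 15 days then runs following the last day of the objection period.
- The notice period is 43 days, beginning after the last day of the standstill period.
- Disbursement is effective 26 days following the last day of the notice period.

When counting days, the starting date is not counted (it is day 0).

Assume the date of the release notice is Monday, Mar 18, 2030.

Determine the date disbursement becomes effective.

Jun 20, 2030

Adding 10 calendar days to Mar 18, 2030 gives Mar 28, 2030, which is the last day of the objection period.
The last day of the standstill period: 15 calendar days after Mar 28, 2030 is Apr 12, 2030.
The last day of the notice period: Apr 12, 2030 + 43 days = May 25, 2030.
The date disbursement becomes effective: May 25, 2030 + 26 days = Jun 20, 2030.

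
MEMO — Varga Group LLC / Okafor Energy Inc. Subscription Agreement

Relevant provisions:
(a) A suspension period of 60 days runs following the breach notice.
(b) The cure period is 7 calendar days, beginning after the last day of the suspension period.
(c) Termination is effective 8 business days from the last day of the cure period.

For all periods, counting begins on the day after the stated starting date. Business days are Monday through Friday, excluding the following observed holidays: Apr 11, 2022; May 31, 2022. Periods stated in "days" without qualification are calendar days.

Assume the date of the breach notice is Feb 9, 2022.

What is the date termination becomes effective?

Apr 27, 2022

Adding 60 calendar days to Feb 9, 2022 gives Apr 10, 2022, which is the last day of the suspension period.
The last day of the cure period: Apr 10, 2022 + 7 days = Apr 17, 2022.
From Sunday, Apr 17, 2022, 8 business days (Apr 18, Apr 19, Apr 20, Apr 21, Apr 22, Apr 25, Apr 26, Apr 27, skipping weekends) brings us to Wednesday, Apr 27, 2022, which is the date termination becomes effective.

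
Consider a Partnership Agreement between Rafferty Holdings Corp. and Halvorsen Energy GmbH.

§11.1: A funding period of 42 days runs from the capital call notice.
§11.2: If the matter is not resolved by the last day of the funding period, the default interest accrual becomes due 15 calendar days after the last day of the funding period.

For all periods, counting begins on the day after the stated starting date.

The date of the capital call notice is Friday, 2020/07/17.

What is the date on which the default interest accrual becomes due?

Adding 42 calendar days to 2020/07/17 gives 2020/08/28, which is the last day of the funding period.
Adding 15 calendar days to 2020/08/28 gives 2020/09/12, which is the date on which the default interest accrual becomes due.

2020/09/12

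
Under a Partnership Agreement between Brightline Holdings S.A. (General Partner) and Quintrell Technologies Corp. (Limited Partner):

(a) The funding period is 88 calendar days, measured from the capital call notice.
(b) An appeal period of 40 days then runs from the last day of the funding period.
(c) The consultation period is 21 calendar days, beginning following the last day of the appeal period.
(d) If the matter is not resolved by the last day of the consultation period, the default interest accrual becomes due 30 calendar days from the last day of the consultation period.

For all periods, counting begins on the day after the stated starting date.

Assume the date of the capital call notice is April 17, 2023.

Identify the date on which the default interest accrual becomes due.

October 13, 2023

Adding 88 calendar days to April 17, 2023 gives July 14, 2023, which is the last day of the funding period.
Adding 40 calendar days to July 14, 2023 gives August 23, 2023, which is the last day of the appeal period.
Adding 21 calendar days to August 23, 2023 gives September 13, 2023, which is the last day of the consultation period.
Adding 30 calendar days to September 13, 2023 gives October 13, 2023, which is the date on which the default interest accrual becomes due.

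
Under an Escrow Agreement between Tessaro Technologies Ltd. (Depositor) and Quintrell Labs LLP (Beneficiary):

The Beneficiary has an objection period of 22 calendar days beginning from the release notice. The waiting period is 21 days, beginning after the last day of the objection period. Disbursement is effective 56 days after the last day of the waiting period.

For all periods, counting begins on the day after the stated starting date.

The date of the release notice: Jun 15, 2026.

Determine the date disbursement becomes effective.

The last day of the objection period: 22 calendar days after Jun 15, 2026 is Jul 7, 2026.
The last day of the waiting period: Jul 7, 2026 + 21 days = Jul 28, 2026.
The date disbursement becomes effective: 56 calendar days after Jul 28, 2026 is Sep 22, 2026.

Sep 22, 2026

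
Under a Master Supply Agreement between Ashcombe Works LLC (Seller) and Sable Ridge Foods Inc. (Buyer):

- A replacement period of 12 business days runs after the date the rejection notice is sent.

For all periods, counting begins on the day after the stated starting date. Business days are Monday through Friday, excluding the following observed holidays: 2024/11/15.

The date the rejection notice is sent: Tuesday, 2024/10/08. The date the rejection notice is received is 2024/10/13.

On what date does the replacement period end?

2024/10/24

The last day of the replacement period: 12 business days after Tuesday, 2024/10/08, skipping weekends — Oct 9, Oct 10, Oct 11, Oct 14, …, Oct 22, Oct 23, Oct 24 — lands on Thursday, 2024/10/24.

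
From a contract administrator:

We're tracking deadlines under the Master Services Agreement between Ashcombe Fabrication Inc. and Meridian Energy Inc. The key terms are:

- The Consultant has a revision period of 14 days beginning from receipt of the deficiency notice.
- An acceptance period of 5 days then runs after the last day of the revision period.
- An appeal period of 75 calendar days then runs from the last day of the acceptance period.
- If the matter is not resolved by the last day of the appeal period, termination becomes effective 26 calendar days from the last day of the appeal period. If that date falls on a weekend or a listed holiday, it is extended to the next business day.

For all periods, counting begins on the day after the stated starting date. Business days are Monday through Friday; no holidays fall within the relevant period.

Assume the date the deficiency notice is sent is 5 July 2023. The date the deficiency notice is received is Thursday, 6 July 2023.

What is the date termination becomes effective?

The last day of the revision period: 14 calendar days after 6 July 2023 is 20 July 2023.
The last day of the acceptance period: 5 calendar days after 20 July 2023 is 25 July 2023.
The last day of the appeal period: 75 calendar days after 25 July 2023 is 8 October 2023.
Adding 26 calendar days to 8 October 2023 gives 3 November 2023, which is the date termination becomes effective. 3 November 2023 is a Friday, so no roll-forward applies.

3 November 2023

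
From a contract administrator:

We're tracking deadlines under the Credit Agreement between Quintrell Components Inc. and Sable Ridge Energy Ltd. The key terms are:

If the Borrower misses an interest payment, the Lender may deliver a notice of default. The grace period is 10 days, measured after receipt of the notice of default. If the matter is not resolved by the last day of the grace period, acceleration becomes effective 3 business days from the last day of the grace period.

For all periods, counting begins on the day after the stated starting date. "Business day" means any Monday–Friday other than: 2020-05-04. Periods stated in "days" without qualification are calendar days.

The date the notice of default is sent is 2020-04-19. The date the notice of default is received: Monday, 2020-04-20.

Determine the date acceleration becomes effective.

The last day of the grace period: 10 calendar days after 2020-04-20 is 2020-04-30.
The date acceleration becomes effective: 3 business days after Thursday, 2020-04-30, skipping weekends and the listed holiday on May 4 — May 1, May 5, May 6 — lands on Wednesday, 2020-05-06.

2020-05-06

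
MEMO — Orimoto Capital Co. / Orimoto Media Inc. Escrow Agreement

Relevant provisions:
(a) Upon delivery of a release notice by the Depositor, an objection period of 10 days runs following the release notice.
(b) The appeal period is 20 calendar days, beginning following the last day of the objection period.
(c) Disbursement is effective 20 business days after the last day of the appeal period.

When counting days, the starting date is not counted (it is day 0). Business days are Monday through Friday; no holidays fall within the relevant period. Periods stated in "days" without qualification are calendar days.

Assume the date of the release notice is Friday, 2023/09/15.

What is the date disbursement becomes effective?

2023/11/10

Adding 10 calendar days to 2023/09/15 gives 2023/09/25, which is the last day of the objection period.
The last day of the appeal period: 20 calendar days after 2023/09/25 is 2023/10/15.
The date disbursement becomes effective: counting 20 business days from Sunday, 2023/10/15 (Oct 16, Oct 17, Oct 18, Oct 19, …, Nov 8, Nov 9, Nov 10, skipping weekends) reaches Friday, 2023/11/10.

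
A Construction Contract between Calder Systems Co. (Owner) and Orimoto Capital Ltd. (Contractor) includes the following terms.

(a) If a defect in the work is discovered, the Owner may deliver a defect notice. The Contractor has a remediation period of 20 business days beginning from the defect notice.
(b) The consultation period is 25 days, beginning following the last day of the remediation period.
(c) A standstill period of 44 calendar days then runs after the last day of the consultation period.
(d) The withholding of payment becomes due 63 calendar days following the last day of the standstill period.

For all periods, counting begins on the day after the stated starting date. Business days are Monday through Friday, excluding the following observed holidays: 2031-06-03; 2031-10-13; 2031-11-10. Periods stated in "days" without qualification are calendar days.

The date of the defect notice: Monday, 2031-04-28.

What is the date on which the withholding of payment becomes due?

The last day of the remediation period: 20 business days after Monday, 2031-04-28, skipping weekends — Apr 29, Apr 30, May 1, May 2, …, May 22, May 23, May 26 — lands on Monday, 2031-05-26.
The last day of the consultation period: 25 calendar days after 2031-05-26 is 2031-06-20.
The last day of the standstill period: 44 calendar days after 2031-06-20 is 2031-08-03.
Adding 63 calendar days to 2031-08-03 gives 2031-10-05, which is the date on which the withholding of payment becomes due.

2031-10-05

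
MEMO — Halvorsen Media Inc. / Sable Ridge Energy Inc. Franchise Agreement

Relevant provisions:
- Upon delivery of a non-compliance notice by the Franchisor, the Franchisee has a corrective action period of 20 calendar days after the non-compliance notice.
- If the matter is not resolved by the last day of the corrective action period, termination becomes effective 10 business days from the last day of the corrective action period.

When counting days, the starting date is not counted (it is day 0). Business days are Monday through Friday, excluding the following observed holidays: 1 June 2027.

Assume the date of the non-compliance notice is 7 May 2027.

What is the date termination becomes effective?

11 June 2027

The last day of the corrective action period: 20 calendar days after 7 May 2027 is 27 May 2027.
The date termination becomes effective: 10 business days after Thursday, 27 May 2027, skipping weekends and the listed holiday on Jun 1 — May 28, May 31, Jun 2, Jun 3, Jun 4, Jun 7, Jun 8, Jun 9, Jun 10, Jun 11 — lands on Friday, 11 June 2027.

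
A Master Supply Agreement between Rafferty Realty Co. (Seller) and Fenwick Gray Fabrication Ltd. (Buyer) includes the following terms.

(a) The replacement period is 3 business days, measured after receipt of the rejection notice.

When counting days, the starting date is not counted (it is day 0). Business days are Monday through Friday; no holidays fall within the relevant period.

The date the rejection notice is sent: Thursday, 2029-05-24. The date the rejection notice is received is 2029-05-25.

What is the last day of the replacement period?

2029-05-30

The last day of the replacement period: 3 business days after Friday, 2029-05-25, skipping weekends — May 28, May 29, May 30 — lands on Wednesday, 2029-05-30.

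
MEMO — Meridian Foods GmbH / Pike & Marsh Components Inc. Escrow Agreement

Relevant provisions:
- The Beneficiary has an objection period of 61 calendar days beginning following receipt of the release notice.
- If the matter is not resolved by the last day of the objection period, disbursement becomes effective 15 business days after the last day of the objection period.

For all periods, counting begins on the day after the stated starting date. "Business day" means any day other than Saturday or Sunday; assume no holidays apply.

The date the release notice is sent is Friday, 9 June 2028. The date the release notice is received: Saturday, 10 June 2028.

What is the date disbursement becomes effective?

Adding 61 calendar days to 10 June 2028 gives 10 August 2028, which is the last day of the objection period.
From Thursday, 10 August 2028, 15 business days (Aug 11, Aug 14, Aug 15, Aug 16, …, Aug 29, Aug 30, Aug 31, skipping weekends) brings us to Thursday, 31 August 2028, which is the date disbursement becomes effective.

31 August 2028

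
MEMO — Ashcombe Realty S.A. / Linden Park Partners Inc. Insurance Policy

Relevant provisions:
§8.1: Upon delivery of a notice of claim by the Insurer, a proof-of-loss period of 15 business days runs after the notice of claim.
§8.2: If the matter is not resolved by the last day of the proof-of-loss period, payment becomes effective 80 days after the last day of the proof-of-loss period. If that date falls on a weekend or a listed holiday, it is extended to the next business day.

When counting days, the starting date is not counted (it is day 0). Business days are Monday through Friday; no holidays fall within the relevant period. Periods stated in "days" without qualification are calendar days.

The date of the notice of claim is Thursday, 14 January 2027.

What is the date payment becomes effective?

The last day of the proof-of-loss period: 15 business days after Thursday, 14 January 2027, skipping weekends — Jan 15, Jan 18, Jan 19, Jan 20, …, Feb 2, Feb 3, Feb 4 — lands on Thursday, 4 February 2027.
Adding 80 calendar days to 4 February 2027 gives 25 April 2027, which is the date payment becomes effective. That falls on a Sunday, so it rolls to the next business day, Monday, 26 April 2027.

26 April 2027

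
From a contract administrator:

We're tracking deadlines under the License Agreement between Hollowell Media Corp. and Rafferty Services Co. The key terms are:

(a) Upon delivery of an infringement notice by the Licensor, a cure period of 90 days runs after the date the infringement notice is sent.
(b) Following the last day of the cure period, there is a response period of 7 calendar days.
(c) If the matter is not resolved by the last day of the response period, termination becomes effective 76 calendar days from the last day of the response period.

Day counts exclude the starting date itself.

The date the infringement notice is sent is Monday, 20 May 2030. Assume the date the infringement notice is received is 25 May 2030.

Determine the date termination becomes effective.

9 November 2030

Adding 90 calendar days to 20 May 2030 gives 18 August 2030, which is the last day of the cure period.
The last day of the response period: 7 calendar days after 18 August 2030 is 25 August 2030.
The date termination becomes effective: 25 August 2030 + 76 days = 9 November 2030.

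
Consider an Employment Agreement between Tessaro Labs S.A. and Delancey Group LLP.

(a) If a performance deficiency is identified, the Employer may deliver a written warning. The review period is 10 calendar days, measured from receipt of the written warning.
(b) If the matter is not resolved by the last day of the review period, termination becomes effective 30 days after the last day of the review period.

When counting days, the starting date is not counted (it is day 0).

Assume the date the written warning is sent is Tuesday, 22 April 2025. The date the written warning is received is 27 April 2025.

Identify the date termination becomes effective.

Adding 10 calendar days to 27 April 2025 gives 7 May 2025, which is the last day of the review period.
The date termination becomes effective: 30 calendar days after 7 May 2025 is 6 June 2025.

6 June 2025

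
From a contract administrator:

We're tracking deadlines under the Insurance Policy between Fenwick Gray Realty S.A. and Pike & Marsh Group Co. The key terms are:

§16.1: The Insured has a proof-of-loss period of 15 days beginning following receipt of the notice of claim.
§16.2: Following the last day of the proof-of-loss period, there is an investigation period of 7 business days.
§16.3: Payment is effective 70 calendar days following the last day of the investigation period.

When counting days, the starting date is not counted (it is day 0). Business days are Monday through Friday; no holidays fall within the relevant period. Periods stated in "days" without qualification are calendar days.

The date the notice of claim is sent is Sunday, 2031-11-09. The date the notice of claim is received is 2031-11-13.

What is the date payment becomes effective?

The last day of the proof-of-loss period: 2031-11-13 + 15 days = 2031-11-28.
From Friday, 2031-11-28, 7 business days (Dec 1, Dec 2, Dec 3, Dec 4, Dec 5, Dec 8, Dec 9, skipping weekends) brings us to Tuesday, 2031-12-09, which is the last day of the investigation period.
The date payment becomes effective: 70 calendar days after 2031-12-09 is 2032-02-17.

2032-02-17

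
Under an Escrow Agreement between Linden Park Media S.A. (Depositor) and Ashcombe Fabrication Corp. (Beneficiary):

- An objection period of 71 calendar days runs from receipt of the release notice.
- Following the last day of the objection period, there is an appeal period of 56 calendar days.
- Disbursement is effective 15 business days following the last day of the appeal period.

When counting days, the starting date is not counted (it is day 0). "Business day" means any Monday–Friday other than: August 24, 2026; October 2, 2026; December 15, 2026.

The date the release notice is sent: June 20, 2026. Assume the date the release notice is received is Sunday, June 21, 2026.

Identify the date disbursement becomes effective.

November 16, 2026

The last day of the objection period: 71 calendar days after June 21, 2026 is August 31, 2026.
The last day of the appeal period: 56 calendar days after August 31, 2026 is October 26, 2026.
From Monday, October 26, 2026, 15 business days (Oct 27, Oct 28, Oct 29, Oct 30, …, Nov 12, Nov 13, Nov 16, skipping weekends) brings us to Monday, November 16, 2026, which is the date disbursement becomes effective.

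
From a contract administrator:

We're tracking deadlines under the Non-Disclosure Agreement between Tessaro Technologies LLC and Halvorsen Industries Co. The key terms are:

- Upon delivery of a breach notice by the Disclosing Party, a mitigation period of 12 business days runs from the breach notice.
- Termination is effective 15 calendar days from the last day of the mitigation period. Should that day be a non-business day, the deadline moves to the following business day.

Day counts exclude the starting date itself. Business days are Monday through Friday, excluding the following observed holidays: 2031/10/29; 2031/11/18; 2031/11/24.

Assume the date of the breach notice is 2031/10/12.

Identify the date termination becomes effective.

2031/11/12

The last day of the mitigation period: 12 business days after Sunday, 2031/10/12, skipping weekends — Oct 13, Oct 14, Oct 15, Oct 16, …, Oct 24, Oct 27, Oct 28 — lands on Tuesday, 2031/10/28.
The date termination becomes effective: 2031/10/28 + 15 days = 2031/11/12. 2031/11/12 is a Wednesday and is not a listed holiday, so no roll-forward applies.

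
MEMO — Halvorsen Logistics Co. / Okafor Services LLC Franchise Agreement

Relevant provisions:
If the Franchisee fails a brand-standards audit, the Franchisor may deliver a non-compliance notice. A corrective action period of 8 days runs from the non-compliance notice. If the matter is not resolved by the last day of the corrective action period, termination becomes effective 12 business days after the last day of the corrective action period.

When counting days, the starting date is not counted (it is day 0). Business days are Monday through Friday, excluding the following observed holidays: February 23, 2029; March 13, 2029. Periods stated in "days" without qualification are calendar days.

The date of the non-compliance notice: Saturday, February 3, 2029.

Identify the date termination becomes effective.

February 28, 2029

The last day of the corrective action period: 8 calendar days after February 3, 2029 is February 11, 2029.
The date termination becomes effective: counting 12 business days from Sunday, February 11, 2029 (Feb 12, Feb 13, Feb 14, Feb 15, …, Feb 26, Feb 27, Feb 28, skipping weekends and the listed holiday on Feb 23) reaches Wednesday, February 28, 2029.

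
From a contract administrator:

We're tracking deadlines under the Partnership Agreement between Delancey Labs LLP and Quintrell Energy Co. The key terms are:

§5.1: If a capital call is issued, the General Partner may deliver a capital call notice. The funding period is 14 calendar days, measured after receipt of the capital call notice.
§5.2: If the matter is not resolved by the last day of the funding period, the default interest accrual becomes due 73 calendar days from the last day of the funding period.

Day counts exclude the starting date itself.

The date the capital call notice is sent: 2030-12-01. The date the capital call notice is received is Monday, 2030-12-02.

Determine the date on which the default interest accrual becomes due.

The last day of the funding period: 2030-12-02 + 14 days = 2030-12-16.
The date on which the default interest accrual becomes due: 2030-12-16 + 73 days = 2031-02-27.

2031-02-27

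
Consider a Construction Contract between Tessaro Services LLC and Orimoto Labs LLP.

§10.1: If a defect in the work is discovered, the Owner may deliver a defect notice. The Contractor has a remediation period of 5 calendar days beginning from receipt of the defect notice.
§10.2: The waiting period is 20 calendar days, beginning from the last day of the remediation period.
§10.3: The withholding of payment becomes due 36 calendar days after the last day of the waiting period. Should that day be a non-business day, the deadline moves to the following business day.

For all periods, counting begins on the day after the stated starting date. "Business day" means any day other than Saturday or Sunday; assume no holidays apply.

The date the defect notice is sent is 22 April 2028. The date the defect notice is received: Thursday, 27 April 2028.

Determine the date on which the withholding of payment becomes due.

The last day of the remediation period: 5 calendar days after 27 April 2028 is 2 May 2028.
The last day of the waiting period: 2 May 2028 + 20 days = 22 May 2028.
The date on which the withholding of payment becomes due: 22 May 2028 + 36 days = 27 June 2028. 27 June 2028 is a Tuesday, so no roll-forward applies.

27 June 2028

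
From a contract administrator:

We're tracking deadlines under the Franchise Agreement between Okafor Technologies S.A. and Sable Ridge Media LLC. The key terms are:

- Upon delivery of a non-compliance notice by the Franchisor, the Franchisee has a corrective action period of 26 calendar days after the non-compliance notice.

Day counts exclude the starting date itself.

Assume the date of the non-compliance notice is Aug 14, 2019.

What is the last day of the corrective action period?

The last day of the corrective action period: 26 calendar days after Aug 14, 2019 is Sep 9, 2019.

Sep 9, 2019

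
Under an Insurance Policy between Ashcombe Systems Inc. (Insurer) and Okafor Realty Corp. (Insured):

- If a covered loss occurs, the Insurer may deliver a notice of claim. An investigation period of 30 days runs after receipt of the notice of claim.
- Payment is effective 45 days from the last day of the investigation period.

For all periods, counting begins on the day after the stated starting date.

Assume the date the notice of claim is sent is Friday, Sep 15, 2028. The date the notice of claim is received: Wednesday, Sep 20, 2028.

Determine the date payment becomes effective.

The last day of the investigation period: 30 calendar days after Sep 20, 2028 is Oct 20, 2028.
The date payment becomes effective: 45 calendar days after Oct 20, 2028 is Dec 4, 2028.

Dec 4, 2028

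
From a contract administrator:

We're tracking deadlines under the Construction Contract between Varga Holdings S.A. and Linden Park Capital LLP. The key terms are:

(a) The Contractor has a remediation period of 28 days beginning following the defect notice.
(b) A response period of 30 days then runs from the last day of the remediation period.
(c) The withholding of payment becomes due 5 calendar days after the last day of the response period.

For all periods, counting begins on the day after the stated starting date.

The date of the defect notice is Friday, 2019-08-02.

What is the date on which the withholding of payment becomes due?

2019-10-04

The last day of the remediation period: 2019-08-02 + 28 days = 2019-08-30.
Adding 30 calendar days to 2019-08-30 gives 2019-09-29, which is the last day of the response period.
The date on which the withholding of payment becomes due: 2019-09-29 + 5 days = 2019-10-04.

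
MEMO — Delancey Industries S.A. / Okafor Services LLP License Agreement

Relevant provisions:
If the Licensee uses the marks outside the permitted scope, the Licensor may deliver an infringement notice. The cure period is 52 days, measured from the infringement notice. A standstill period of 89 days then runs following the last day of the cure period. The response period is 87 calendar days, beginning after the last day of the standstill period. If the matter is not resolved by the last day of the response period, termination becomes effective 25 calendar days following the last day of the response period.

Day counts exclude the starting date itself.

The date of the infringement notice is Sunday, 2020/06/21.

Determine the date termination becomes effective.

2021/03/01

The last day of the cure period: 52 calendar days after 2020/06/21 is 2020/08/12.
Adding 89 calendar days to 2020/08/12 gives 2020/11/09, which is the last day of the standstill period.
The last day of the response period: 87 calendar days after 2020/11/09 is 2021/02/04.
Adding 25 calendar days to 2021/02/04 gives 2021/03/01, which is the date termination becomes effective.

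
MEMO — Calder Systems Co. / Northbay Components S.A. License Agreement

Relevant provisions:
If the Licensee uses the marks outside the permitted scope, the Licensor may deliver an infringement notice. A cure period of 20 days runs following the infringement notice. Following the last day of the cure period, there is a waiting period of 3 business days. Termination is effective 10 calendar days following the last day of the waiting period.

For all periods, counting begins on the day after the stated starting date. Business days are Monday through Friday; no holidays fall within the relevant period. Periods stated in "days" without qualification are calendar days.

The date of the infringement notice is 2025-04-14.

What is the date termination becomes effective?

The last day of the cure period: 20 calendar days after 2025-04-14 is 2025-05-04.
The last day of the waiting period: 3 business days after Sunday, 2025-05-04, skipping weekends — May 5, May 6, May 7 — lands on Wednesday, 2025-05-07.
The date termination becomes effective: 10 calendar days after 2025-05-07 is 2025-05-17.

2025-05-17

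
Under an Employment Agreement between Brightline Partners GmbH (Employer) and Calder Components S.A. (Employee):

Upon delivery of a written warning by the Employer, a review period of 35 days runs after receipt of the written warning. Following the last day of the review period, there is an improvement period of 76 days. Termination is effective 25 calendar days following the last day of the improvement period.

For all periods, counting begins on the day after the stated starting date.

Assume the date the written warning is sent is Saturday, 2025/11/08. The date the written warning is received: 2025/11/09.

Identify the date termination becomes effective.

2026/03/25

Adding 35 calendar days to 2025/11/09 gives 2025/12/14, which is the last day of the review period.
The last day of the improvement period: 76 calendar days after 2025/12/14 is 2026/02/28.
The date termination becomes effective: 2026/02/28 + 25 days = 2026/03/25.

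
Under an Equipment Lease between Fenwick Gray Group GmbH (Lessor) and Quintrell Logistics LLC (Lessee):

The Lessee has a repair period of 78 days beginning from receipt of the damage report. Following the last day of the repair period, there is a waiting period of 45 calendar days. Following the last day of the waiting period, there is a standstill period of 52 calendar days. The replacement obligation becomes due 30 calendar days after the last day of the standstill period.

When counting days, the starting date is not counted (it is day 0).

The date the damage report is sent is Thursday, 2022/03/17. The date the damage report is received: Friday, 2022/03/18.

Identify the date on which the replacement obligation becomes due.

2022/10/09

The last day of the repair period: 2022/03/18 + 78 days = 2022/06/04.
The last day of the waiting period: 45 calendar days after 2022/06/04 is 2022/07/19.
The last day of the standstill period: 2022/07/19 + 52 days = 2022/09/09.
The date on which the replacement obligation becomes due: 30 calendar days after 2022/09/09 is 2022/10/09.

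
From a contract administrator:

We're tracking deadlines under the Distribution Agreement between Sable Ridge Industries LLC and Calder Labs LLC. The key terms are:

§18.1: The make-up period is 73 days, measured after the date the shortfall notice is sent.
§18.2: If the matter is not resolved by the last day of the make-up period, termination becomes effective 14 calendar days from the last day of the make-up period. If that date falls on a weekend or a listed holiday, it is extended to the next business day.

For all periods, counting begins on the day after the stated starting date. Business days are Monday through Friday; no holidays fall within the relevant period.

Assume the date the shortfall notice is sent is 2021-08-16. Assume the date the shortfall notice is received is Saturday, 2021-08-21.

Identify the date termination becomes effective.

The last day of the make-up period: 2021-08-16 + 73 days = 2021-10-28.
The date termination becomes effective: 14 calendar days after 2021-10-28 is 2021-11-11. 2021-11-11 is a Thursday, so no roll-forward applies.

2021-11-11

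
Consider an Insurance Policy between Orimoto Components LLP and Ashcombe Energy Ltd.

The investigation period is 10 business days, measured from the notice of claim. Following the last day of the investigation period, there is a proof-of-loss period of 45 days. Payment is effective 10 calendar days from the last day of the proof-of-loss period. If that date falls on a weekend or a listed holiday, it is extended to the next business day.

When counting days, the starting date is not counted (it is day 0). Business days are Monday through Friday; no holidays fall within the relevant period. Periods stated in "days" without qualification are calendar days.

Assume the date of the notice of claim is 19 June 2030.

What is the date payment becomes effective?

From Wednesday, 19 June 2030, 10 business days (Jun 20, Jun 21, Jun 24, Jun 25, Jun 26, Jun 27, Jun 28, Jul 1, Jul 2, Jul 3, skipping weekends) brings us to Wednesday, 3 July 2030, which is the last day of the investigation period.
The last day of the proof-of-loss period: 3 July 2030 + 45 days = 17 August 2030.
The date payment becomes effective: 10 calendar days after 17 August 2030 is 27 August 2030. 27 August 2030 is a Tuesday, so no roll-forward applies.

27 August 2030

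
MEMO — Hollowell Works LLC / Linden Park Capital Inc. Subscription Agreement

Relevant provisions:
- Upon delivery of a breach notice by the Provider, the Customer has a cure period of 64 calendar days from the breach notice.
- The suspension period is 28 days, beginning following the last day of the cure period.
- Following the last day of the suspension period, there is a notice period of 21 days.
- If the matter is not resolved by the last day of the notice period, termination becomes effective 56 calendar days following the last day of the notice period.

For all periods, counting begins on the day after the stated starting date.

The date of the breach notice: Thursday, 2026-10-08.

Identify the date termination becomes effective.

The last day of the cure period: 2026-10-08 + 64 days = 2026-12-11.
The last day of the suspension period: 2026-12-11 + 28 days = 2027-01-08.
The last day of the notice period: 21 calendar days after 2027-01-08 is 2027-01-29.
The date termination becomes effective: 2027-01-29 + 56 days = 2027-03-26.

2027-03-26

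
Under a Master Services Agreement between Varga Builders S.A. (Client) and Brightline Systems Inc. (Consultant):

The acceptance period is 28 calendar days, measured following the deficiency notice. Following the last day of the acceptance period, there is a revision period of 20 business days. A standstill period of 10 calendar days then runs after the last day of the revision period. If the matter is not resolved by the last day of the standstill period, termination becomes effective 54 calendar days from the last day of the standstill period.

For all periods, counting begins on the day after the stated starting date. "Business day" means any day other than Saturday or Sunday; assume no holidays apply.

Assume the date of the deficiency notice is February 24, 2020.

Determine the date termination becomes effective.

The last day of the acceptance period: February 24, 2020 + 28 days = March 23, 2020.
From Monday, March 23, 2020, 20 business days (Mar 24, Mar 25, Mar 26, Mar 27, …, Apr 16, Apr 17, Apr 20, skipping weekends) brings us to Monday, April 20, 2020, which is the last day of the revision period.
The last day of the standstill period: 10 calendar days after April 20, 2020 is April 30, 2020.
The date termination becomes effective: April 30, 2020 + 54 days = June 23, 2020.

June 23, 2020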